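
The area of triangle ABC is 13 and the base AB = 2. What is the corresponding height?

height = 2 * 13 / 2 = 13

13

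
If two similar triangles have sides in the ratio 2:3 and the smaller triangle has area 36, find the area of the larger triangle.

The ratio of areas of similar triangles = (side ratio)^2.
Side ratio = 2:3, so area ratio = 4:9.
Area of the larger triangle / Area of the smaller triangle = 9/4
Area of the larger triangle = 36 * 9/4 = 81

81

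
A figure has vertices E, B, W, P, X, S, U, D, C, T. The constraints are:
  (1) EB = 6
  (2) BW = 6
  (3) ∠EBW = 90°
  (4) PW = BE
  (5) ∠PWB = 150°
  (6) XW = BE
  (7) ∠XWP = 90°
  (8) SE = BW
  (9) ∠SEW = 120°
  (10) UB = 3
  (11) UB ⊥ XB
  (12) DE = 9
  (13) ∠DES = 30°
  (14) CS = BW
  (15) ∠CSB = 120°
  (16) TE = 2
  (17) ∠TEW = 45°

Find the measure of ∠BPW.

From the given relations: PW = BE = 6.
Step 1: By the law of cosines on triangle PWB: PB² = 6² + 6² − 2·6·6·cos(150°) = 134.35, so PB ≈ 11.59.
Step 2: By the inverse law of cosines on triangle BPW: cos(∠BPW) = (11.59² + 6² − 6²) / (2·11.59·6) = 134.35/139.09 = 0.9659, so ∠BPW = 15°.

Therefore, the measure of angle ∠BPW = 15°.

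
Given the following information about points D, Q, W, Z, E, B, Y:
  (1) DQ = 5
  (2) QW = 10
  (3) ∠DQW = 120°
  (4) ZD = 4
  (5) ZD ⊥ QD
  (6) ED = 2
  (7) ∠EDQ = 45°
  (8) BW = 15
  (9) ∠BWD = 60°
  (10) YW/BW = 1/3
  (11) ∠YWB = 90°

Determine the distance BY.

From the given relations: YW = 1/3·BW = 1/3·15 = 5.
Step 1: By the law of cosines on triangle BWY: BY² = 15² + 5² − 2·15·5·cos(90°) = 250, so BY = 5·√10.

Therefore, the length of BY = 5·√10.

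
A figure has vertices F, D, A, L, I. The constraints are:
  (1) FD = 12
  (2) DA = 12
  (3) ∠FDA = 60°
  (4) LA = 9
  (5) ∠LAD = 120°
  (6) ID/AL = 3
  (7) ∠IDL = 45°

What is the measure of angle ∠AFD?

Step 1: By the law of cosines on triangle FDA: FA² = 12² + 12² − 2·12·12·cos(60°) = 144, so FA = 12.
Step 2: By the inverse law of cosines on triangle AFD: cos(∠AFD) = (12² + 12² − 12²) / (2·12·12) = 144/288 = 0.5, so ∠AFD = 60°.

Therefore, the measure of angle ∠AFD = 60°.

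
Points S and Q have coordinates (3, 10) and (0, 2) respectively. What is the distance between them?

The horizontal distance is |0 - 3| = 3 and the vertical distance is |2 - 10| = 8.
By the Pythagorean theorem, d = sqrt(3^2 + 8^2) = sqrt(73).

sqrt(73)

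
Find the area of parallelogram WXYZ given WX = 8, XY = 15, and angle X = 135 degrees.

Area = a * b * sin(theta)
Area = 8 * 15 * sin(135 degrees)
Area = 120 * sqrt(2)/2
Area = 60*sqrt(2)

60*sqrt(2)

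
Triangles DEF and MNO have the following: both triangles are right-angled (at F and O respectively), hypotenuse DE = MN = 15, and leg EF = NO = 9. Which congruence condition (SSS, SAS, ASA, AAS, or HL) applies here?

Consider the given information: both triangles are right-angled (at F and O respectively), hypotenuse DE = MN = 15, and leg EF = NO = 9
This is not SSS or ASA: SSS requires all three pairs of sides, but we don't have that. ASA requires two angles and the side between them.
The correct criterion is HL. The hypotenuse and one leg of two right triangles are equal (Hypotenuse-Leg).

HL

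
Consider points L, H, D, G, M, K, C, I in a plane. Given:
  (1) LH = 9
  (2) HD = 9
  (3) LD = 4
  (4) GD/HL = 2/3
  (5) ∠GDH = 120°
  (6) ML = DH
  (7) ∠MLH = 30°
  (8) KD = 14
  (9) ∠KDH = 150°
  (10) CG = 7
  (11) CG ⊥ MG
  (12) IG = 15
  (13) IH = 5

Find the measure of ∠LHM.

From the given relations: ML = DH = 9.
Step 1: By the law of cosines on triangle HLM: HM² = 9² + 9² − 2·9·9·cos(30°) = 21.7, so HM ≈ 4.66.
Step 2: By the inverse law of cosines on triangle LHM: cos(∠LHM) = (9² + 4.66² − 9²) / (2·9·4.66) = 21.7/83.86 = 0.2588, so ∠LHM = 75°.

Therefore, the measure of angle ∠LHM = 75°.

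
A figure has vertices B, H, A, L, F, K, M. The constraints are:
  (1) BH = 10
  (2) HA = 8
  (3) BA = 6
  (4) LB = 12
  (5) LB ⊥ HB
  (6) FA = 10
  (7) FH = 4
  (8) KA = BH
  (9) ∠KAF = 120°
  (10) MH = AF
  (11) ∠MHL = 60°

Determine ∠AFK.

From the given relations: KA = BH = 10.
Step 1: By the law of cosines on triangle FAK: FK² = 10² + 10² − 2·10·10·cos(120°) = 300, so FK = 10·√3.
Step 2: By the inverse law of cosines on triangle AFK: cos(∠AFK) = (10² + (10·√3)² − 10²) / (2·10·10·√3) = 300/346.41 = 0.866, so ∠AFK = 30°.

Therefore, the measure of angle ∠AFK = 30°.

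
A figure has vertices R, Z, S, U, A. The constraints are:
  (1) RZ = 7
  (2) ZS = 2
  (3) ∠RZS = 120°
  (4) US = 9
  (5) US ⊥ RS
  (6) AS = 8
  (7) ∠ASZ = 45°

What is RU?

Step 1: By the law of cosines on triangle SZR: SR² = 2² + 7² − 2·2·7·cos(120°) = 67, so SR = √67.
Step 2: By the law of cosines on triangle RSU: RU² = √67² + 9² − 2·√67·9·cos(90°) = 148, so RU = 2·√37.

Therefore, the length of RU = 2·√37.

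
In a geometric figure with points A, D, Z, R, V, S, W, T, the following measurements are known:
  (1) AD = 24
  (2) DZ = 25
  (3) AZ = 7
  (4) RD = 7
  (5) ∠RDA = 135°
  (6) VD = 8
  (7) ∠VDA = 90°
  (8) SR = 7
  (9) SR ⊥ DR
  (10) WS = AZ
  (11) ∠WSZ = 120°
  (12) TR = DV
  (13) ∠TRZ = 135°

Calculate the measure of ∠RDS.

Step 1: By the law of cosines on triangle DRS: DS² = 7² + 7² − 2·7·7·cos(90°) = 98, so DS = 7·√2.
Step 2: By the inverse law of cosines on triangle RDS: cos(∠RDS) = (7² + (7·√2)² − 7²) / (2·7·7·√2) = 98/138.59 = 0.7071, so ∠RDS = 45°.

Therefore, the measure of angle ∠RDS = 45°.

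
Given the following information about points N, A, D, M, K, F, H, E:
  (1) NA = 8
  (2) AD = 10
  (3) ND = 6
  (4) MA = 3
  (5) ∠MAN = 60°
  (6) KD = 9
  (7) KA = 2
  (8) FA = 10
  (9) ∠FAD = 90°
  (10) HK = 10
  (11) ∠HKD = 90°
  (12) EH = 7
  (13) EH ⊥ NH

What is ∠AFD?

Step 1: By the law of cosines on triangle FAD: FD² = 10² + 10² − 2·10·10·cos(90°) = 200, so FD = 10·√2.
Step 2: By the inverse law of cosines on triangle AFD: cos(∠AFD) = (10² + (10·√2)² − 10²) / (2·10·10·√2) = 200/282.84 = 0.7071, so ∠AFD = 45°.

Therefore, the measure of angle ∠AFD = 45°.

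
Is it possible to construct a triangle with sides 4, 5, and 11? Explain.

No.
The triangle inequality is violated: 4 + 5 = 9 ≤ 11.
These lengths cannot form a triangle.

No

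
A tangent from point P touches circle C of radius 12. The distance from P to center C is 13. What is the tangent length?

The tangent, radius, and line from the external point to the center form a right triangle.
The right angle is where the tangent meets the radius.
By the Pythagorean theorem: tangent² + 12² = 13²
tangent² = 169 - 144 = 25
tangent = 5

5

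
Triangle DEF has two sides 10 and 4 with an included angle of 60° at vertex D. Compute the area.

Area = (1/2)(10)(4) sin(60°) = (1/2)(10)(4)(sqrt(3)/2) = 10*sqrt(3)

10*sqrt(3)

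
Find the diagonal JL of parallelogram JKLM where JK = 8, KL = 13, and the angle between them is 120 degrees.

Using the law of cosines:
d^2 = 8^2 + 13^2 - 2(8)(13)cos(120 degrees)
d^2 = 64 + 169 - 208*-1/2
d^2 = 337
d = sqrt(337)

sqrt(337)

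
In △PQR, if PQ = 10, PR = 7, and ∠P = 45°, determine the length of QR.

When two sides and the included angle are known, the law of cosines gives the third side.
c^2 = a^2 + b^2 - 2ab cos(C) generalizes the Pythagorean theorem to non-right triangles.
Here: QR^2 = 100 + 49 - 140*(sqrt(2)/2) = 149 - 70*sqrt(2)
QR = sqrt(149 - 70*sqrt(2))

sqrt(149 - 70*sqrt(2))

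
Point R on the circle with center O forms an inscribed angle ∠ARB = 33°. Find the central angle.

By the inscribed angle theorem, the central angle is twice the inscribed angle.
Central angle = 2 × 33° = 66°

66°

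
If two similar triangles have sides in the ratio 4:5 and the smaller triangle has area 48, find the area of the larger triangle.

The ratio of areas of similar triangles = (side ratio)^2.
Side ratio = 4:5, so area ratio = 16:25.
Area of the larger triangle / Area of the smaller triangle = 25/16
Area of the larger triangle = 48 * 25/16 = 75

75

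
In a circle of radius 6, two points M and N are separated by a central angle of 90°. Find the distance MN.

Chord length = 2r sin(θ/2)
= 2 × 6 × sin(90°/2)
= 2 × 6 × sin(45°)
= 6*sqrt(2)

6*sqrt(2)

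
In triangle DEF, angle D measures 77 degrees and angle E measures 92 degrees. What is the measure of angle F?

angle F = 180 - 77 - 92 = 11 degrees.

11 degrees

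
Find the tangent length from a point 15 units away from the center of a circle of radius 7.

tangent = √(d² - r²) = √(15² - 7²) = √(225 - 49) = √176 = 4*sqrt(11)

4*sqrt(11)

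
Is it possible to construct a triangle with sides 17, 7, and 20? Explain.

Yes.
The triangle inequality requires that the sum of any two sides exceeds the third.
Here 7 + 17 = 24 > 20, so the condition is met.

Yes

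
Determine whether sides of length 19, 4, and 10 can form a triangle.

Check the triangle inequality: 4 + 10 = 14 ≤ 19.
Since the sum of two sides does not exceed the third, no triangle can be formed.

No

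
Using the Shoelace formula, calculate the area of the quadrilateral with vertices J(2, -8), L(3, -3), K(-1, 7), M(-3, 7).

Shoelace: sum of cross terms = 60, Area = (1/2)|60| = 30

30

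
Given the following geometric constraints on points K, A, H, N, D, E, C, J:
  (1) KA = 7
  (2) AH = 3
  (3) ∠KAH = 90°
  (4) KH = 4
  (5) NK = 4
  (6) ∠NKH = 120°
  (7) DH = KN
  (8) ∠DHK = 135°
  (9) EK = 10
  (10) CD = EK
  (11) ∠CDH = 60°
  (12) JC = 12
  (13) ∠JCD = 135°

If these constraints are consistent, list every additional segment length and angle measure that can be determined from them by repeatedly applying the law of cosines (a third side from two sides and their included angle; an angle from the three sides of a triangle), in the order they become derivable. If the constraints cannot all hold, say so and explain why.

These constraints are not satisfiable: (1), (2) and (3) already determine KH: by the law of cosines KH² = 7² + 3² − 2·7·3·cos(90°) = 58, so KH = √58, which contradicts (4) KH = 4. No planar figure meets all of them, so nothing further can be derived.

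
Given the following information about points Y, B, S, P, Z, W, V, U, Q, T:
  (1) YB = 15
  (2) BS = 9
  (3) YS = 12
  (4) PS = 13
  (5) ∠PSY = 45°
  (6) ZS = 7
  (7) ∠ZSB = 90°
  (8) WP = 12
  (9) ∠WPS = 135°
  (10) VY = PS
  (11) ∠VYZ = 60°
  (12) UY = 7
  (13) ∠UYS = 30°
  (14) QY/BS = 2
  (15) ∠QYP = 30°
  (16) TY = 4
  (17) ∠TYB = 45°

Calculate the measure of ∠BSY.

Step 1: By the inverse law of cosines on triangle BSY: cos(∠BSY) = (9² + 12² − 15²) / (2·9·12) = 0/216 = 0, so ∠BSY = 90°.

Therefore, the measure of angle ∠BSY = 90°.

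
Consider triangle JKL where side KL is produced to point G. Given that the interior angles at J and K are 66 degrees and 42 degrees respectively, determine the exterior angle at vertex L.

By the exterior angle theorem, an exterior angle of a triangle equals the sum of the two remote interior angles.
Exterior angle = angle J + angle K
Exterior angle = 66 + 42 = 108 degrees

108 degrees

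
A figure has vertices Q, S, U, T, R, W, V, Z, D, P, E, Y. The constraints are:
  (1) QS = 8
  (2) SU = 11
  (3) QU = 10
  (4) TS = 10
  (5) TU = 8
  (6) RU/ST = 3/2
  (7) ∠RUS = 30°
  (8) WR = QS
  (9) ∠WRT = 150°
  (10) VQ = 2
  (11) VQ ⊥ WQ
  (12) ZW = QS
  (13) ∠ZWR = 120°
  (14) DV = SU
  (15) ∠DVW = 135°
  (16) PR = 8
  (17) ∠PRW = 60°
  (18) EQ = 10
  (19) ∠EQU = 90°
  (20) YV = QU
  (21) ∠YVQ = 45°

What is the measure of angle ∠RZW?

From the given relations: ZW = QS = 8; WR = QS = 8.
Step 1: By the law of cosines on triangle ZWR: ZR² = 8² + 8² − 2·8·8·cos(120°) = 192, so ZR = 8·√3.
Step 2: By the inverse law of cosines on triangle RZW: cos(∠RZW) = ((8·√3)² + 8² − 8²) / (2·8·√3·8) = 192/221.7 = 0.866, so ∠RZW = 30°.

Therefore, the measure of angle ∠RZW = 30°.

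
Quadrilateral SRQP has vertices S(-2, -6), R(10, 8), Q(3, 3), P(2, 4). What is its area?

Shoelace: sum of cross terms = 52, Area = (1/2)|52| = 26

26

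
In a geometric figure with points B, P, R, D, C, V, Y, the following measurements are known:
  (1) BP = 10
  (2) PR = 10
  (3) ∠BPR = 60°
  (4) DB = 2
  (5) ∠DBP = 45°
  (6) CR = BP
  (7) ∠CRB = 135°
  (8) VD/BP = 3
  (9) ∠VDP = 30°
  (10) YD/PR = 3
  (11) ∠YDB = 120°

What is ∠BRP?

Step 1: By the law of cosines on triangle RPB: RB² = 10² + 10² − 2·10·10·cos(60°) = 100, so RB = 10.
Step 2: By the inverse law of cosines on triangle BRP: cos(∠BRP) = (10² + 10² − 10²) / (2·10·10) = 100/200 = 0.5, so ∠BRP = 60°.

Therefore, the measure of angle ∠BRP = 60°.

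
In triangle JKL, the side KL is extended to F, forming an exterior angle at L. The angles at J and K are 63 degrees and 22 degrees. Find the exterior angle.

The interior angle at L is 180 - 63 - 22 = 95 degrees.
The exterior angle and interior angle at L are supplementary:
Exterior angle = 180 - 95 = 85 degrees.

85 degrees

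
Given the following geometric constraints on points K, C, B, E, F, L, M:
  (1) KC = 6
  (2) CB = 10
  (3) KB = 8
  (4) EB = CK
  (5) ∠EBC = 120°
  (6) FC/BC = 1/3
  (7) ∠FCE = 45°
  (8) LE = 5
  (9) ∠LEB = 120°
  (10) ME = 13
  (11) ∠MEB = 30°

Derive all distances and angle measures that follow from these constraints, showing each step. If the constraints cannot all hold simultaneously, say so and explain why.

The constraints are consistent.

From the given relations:
  EB = CK = 6
  FC = 1/3·BC = 1/3·10 ≈ 3.33

Step 1: From CB = 10, BE = 6, and ∠CBE = 120°, by the law of cosines:
  CE² = CB² + BE² - 2·CB·BE·cos(120°) = 100 + 36 + 60 = 196
  CE = 14

Step 2: From BE = 6, EL = 5, and ∠BEL = 120°, by the law of cosines:
  BL² = BE² + EL² - 2·BE·EL·cos(120°) = 36 + 25 + 30 = 91
  BL = √91

Step 3: From BE = 6, EM = 13, and ∠BEM = 30°, by the law of cosines:
  BM² = BE² + EM² - 2·BE·EM·cos(30°) = 36 + 169 - 135.1 = 69.9
  BM ≈ 8.36

Step 4: From KB = 8, KC = 6, BC = 10, by the inverse law of cosines:
  cos(∠BKC) = (KB² + KC² - BC²) / (2·KB·KC)
  ∠BKC = 90°

Step 5: From CB = 10, CK = 6, BK = 8, by the inverse law of cosines:
  cos(∠BCK) = (CB² + CK² - BK²) / (2·CB·CK)
  ∠BCK = 53.13°

Step 6: From BC = 10, BK = 8, CK = 6, by the inverse law of cosines:
  cos(∠CBK) = (BC² + BK² - CK²) / (2·BC·BK)
  ∠CBK = 36.87°

Step 7: From EC = 14, CF = 3.33, and ∠ECF = 45°, by the law of cosines:
  EF² = EC² + CF² - 2·EC·CF·cos(45°) = 196 + 11.11 - 66 = 141.1
  EF ≈ 11.88

Step 8: From CB = 10, CE = 14, BE = 6, by the inverse law of cosines:
  cos(∠BCE) = (CB² + CE² - BE²) / (2·CB·CE)
  ∠BCE = 21.79°

Step 9: From BE = 6, BL = √91, EL = 5, by the inverse law of cosines:
  cos(∠EBL) = (BE² + BL² - EL²) / (2·BE·BL)
  ∠EBL = 27°

Step 10: From BE = 6, BM = 8.36, EM = 13, by the inverse law of cosines:
  cos(∠EBM) = (BE² + BM² - EM²) / (2·BE·BM)
  ∠EBM = 128.97°

Step 11: From EB = 6, EC = 14, BC = 10, by the inverse law of cosines:
  cos(∠BEC) = (EB² + EC² - BC²) / (2·EB·EC)
  ∠BEC = 38.21°

Step 12: From LB = √91, LE = 5, BE = 6, by the inverse law of cosines:
  cos(∠BLE) = (LB² + LE² - BE²) / (2·LB·LE)
  ∠BLE = 33°

Step 13: From MB = 8.36, ME = 13, BE = 6, by the inverse law of cosines:
  cos(∠BME) = (MB² + ME² - BE²) / (2·MB·ME)
  ∠BME = 21.03°

Step 14: From EC = 14, EF = 11.88, CF = 3.33, by the inverse law of cosines:
  cos(∠CEF) = (EC² + EF² - CF²) / (2·EC·EF)
  ∠CEF = 11.44°

Step 15: From FC = 3.33, FE = 11.88, CE = 14, by the inverse law of cosines:
  cos(∠CFE) = (FC² + FE² - CE²) / (2·FC·FE)
  ∠CFE = 123.56°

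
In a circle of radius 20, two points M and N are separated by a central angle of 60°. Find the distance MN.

Chord = 2(20) sin(30°) = 20

20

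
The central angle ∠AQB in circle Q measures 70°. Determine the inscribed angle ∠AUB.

Inscribed angle = 70° / 2 = 35° (inscribed angle theorem).

35°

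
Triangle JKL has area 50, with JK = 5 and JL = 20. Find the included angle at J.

From the SAS area formula Area = (1/2)ab sin(C), rearranging gives sin(C) = 2*Area/(ab).
sin(C) = 2 * 50 / (100) = 1.
Therefore C = arcsin(1) = 90°.

90°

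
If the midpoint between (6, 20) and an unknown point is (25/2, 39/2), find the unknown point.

Using the midpoint formula: M = ((x1 + x2)/2, (y1 + y2)/2)
We know M = (25/2, 39/2) and S = (6, 20)
For x: 25/2 = (6 + x2)/2, so x2 = 2*25/2 - 6 = 19
For y: 39/2 = (20 + y2)/2, so y2 = 2*39/2 - 20 = 19
R = (19, 19)

(19, 19)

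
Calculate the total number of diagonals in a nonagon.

Each of the 9 vertices connects to 6 non-adjacent vertices via diagonals.
Total connections = 9 × 6 = 54, but each diagonal is counted twice.
Number of diagonals = 54 / 2 = 27.

27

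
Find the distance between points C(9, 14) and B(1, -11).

d = sqrt((-8)^2 + (-25)^2) = sqrt(689)

sqrt(689)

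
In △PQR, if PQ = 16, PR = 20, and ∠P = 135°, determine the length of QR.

When two sides and the included angle are known, the law of cosines gives the third side.
c^2 = a^2 + b^2 - 2ab cos(C) generalizes the Pythagorean theorem to non-right triangles.
Here: QR^2 = 256 + 400 - 640*(-sqrt(2)/2) = 320*sqrt(2) + 656
QR = 4*sqrt(20*sqrt(2) + 41)

4*sqrt(20*sqrt(2) + 41)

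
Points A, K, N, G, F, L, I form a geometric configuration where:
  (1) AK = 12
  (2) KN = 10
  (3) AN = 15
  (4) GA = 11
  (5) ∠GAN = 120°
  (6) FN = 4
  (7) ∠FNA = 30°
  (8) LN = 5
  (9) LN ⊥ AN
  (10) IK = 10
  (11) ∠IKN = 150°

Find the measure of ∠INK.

Step 1: By the law of cosines on triangle NKI: NI² = 10² + 10² − 2·10·10·cos(150°) = 373.21, so NI ≈ 19.32.
Step 2: By the inverse law of cosines on triangle INK: cos(∠INK) = (19.32² + 10² − 10²) / (2·19.32·10) = 373.21/386.37 = 0.9659, so ∠INK = 15°.

Therefore, the measure of angle ∠INK = 15°.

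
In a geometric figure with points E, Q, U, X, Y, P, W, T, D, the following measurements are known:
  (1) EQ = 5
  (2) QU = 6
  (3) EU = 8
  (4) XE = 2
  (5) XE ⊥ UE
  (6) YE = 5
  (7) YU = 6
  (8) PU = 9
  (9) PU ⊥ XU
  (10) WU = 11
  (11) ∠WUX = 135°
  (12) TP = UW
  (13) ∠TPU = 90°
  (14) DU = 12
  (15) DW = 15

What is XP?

Step 1: By the law of cosines on triangle UEX: UX² = 8² + 2² − 2·8·2·cos(90°) = 68, so UX = 2·√17.
Step 2: By the law of cosines on triangle XUP: XP² = (2·√17)² + 9² − 2·2·√17·9·cos(90°) = 149, so XP = √149.

Therefore, the length of XP = √149.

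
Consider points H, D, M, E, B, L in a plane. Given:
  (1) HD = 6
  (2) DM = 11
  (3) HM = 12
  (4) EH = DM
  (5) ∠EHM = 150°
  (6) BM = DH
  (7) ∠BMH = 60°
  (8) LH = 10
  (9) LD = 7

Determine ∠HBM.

From the given relations: BM = DH = 6.
Step 1: By the law of cosines on triangle BMH: BH² = 6² + 12² − 2·6·12·cos(60°) = 108, so BH = 6·√3.
Step 2: By the inverse law of cosines on triangle HBM: cos(∠HBM) = ((6·√3)² + 6² − 12²) / (2·6·√3·6) = 0/124.71 = 0, so ∠HBM = 90°.

Therefore, the measure of angle ∠HBM = 90°.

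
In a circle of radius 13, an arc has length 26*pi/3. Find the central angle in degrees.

The full circumference is 2πr = 26*pi.
The arc is 26*pi/3 / 26*pi = 1/3 of the full circle.
So the central angle = 1/3 × 360° = 120°.

120°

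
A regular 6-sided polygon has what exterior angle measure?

Each exterior angle of a regular n-gon is 360 / n.
For n = 6: 360 / 6 = 60 degrees.

60 degrees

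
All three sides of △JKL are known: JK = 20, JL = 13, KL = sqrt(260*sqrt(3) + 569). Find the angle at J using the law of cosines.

cos(J) = (20² + 13² - (sqrt(260*sqrt(3) + 569))²) / (2 × 20 × 13) = -sqrt(3)/2, so J = arccos(-sqrt(3)/2) = 150°.

150°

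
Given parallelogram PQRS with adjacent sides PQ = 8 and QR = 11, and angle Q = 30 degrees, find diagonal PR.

Law of cosines: d^2 = 8^2 + 11^2 - 2(8)(11)cos(30°) = 185 - 88*sqrt(3), so d = sqrt(185 - 88*sqrt(3)).

sqrt(185 - 88*sqrt(3))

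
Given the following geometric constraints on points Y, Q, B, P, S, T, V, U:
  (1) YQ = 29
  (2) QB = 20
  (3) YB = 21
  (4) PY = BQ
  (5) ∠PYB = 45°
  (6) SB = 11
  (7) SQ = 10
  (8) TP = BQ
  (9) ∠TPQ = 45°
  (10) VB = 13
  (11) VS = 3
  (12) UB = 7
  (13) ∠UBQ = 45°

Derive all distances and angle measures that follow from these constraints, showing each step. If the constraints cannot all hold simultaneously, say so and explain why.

The constraints are consistent.

From the given relations:
  PY = BQ = 20
  TP = BQ = 20

Step 1: From QB = 20, BU = 7, and ∠QBU = 45°, by the law of cosines:
  QU² = QB² + BU² - 2·QB·BU·cos(45°) = 400 + 49 - 198 = 251
  QU ≈ 15.84

Step 2: From BY = 21, YP = 20, and ∠BYP = 45°, by the law of cosines:
  BP² = BY² + YP² - 2·BY·YP·cos(45°) = 441 + 400 - 594 = 247
  BP ≈ 15.72

Step 3: From YB = 21, YQ = 29, BQ = 20, by the inverse law of cosines:
  cos(∠BYQ) = (YB² + YQ² - BQ²) / (2·YB·YQ)
  ∠BYQ = 43.6°

Step 4: From QB = 20, QS = 10, BS = 11, by the inverse law of cosines:
  cos(∠BQS) = (QB² + QS² - BS²) / (2·QB·QS)
  ∠BQS = 18.65°

Step 5: From QB = 20, QY = 29, BY = 21, by the inverse law of cosines:
  cos(∠BQY) = (QB² + QY² - BY²) / (2·QB·QY)
  ∠BQY = 46.4°

Step 6: From BQ = 20, BS = 11, QS = 10, by the inverse law of cosines:
  cos(∠QBS) = (BQ² + BS² - QS²) / (2·BQ·BS)
  ∠QBS = 16.9°

Step 7: From BQ = 20, BY = 21, QY = 29, by the inverse law of cosines:
  cos(∠QBY) = (BQ² + BY² - QY²) / (2·BQ·BY)
  ∠QBY = 90°

Step 8: From BS = 11, BV = 13, SV = 3, by the inverse law of cosines:
  cos(∠SBV) = (BS² + BV² - SV²) / (2·BS·BV)
  ∠SBV = 10.73°

Step 9: From SB = 11, SQ = 10, BQ = 20, by the inverse law of cosines:
  cos(∠BSQ) = (SB² + SQ² - BQ²) / (2·SB·SQ)
  ∠BSQ = 144.45°

Step 10: From SB = 11, SV = 3, BV = 13, by the inverse law of cosines:
  cos(∠BSV) = (SB² + SV² - BV²) / (2·SB·SV)
  ∠BSV = 126.22°

Step 11: From VB = 13, VS = 3, BS = 11, by the inverse law of cosines:
  cos(∠BVS) = (VB² + VS² - BS²) / (2·VB·VS)
  ∠BVS = 43.05°

Step 12: From QB = 20, QU = 15.84, BU = 7, by the inverse law of cosines:
  cos(∠BQU) = (QB² + QU² - BU²) / (2·QB·QU)
  ∠BQU = 18.21°

Step 13: From BP = 15.72, BY = 21, PY = 20, by the inverse law of cosines:
  cos(∠PBY) = (BP² + BY² - PY²) / (2·BP·BY)
  ∠PBY = 64.13°

Step 14: From PB = 15.72, PY = 20, BY = 21, by the inverse law of cosines:
  cos(∠BPY) = (PB² + PY² - BY²) / (2·PB·PY)
  ∠BPY = 70.87°

Step 15: From UB = 7, UQ = 15.84, BQ = 20, by the inverse law of cosines:
  cos(∠BUQ) = (UB² + UQ² - BQ²) / (2·UB·UQ)
  ∠BUQ = 116.79°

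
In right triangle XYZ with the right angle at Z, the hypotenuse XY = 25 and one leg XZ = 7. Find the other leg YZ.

Rearranging the Pythagorean theorem to solve for the unknown leg:
leg^2 = hypotenuse^2 - known_leg^2 = 625 - 49 = 576
leg = sqrt(576) = 24.

24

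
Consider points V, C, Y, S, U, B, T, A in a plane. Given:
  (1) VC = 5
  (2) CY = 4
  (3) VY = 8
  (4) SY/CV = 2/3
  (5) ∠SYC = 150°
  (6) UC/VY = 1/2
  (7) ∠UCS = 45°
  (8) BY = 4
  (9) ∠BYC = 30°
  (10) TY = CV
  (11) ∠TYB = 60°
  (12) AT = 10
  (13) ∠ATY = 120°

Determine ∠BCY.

Step 1: By the law of cosines on triangle CYB: CB² = 4² + 4² − 2·4·4·cos(30°) = 4.29, so CB ≈ 2.07.
Step 2: By the inverse law of cosines on triangle BCY: cos(∠BCY) = (2.07² + 4² − 4²) / (2·2.07·4) = 4.29/16.56 = 0.2588, so ∠BCY = 75°.

Therefore, the measure of angle ∠BCY = 75°.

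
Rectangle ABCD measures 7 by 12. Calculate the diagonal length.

Using the Pythagorean theorem:
d² = 7² + 12² = 49 + 144 = 193
d = sqrt(193)

sqrt(193)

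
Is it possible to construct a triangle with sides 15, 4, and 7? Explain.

The longest side is 15. The other two sides sum to 4 + 7 = 11.
Since 11 ≤ 15, the two shorter sides cannot reach around to close the triangle.

No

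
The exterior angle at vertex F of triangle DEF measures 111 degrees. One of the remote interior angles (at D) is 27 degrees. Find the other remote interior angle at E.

The exterior angle theorem states that an exterior angle equals the sum of the two non-adjacent interior angles.
So 111 = 27 + angle E, which gives angle E = 111 - 27 = 84 degrees.

84 degrees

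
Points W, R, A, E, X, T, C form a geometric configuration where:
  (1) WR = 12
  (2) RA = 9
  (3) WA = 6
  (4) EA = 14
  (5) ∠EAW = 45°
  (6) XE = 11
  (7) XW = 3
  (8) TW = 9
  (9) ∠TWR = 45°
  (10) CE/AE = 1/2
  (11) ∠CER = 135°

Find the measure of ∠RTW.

Step 1: By the law of cosines on triangle TWR: TR² = 9² + 12² − 2·9·12·cos(45°) = 72.26, so TR ≈ 8.5.
Step 2: By the inverse law of cosines on triangle RTW: cos(∠RTW) = (8.5² + 9² − 12²) / (2·8.5·9) = 9.26/153.02 = 0.0605, so ∠RTW = 86.53°.

Therefore, the measure of angle ∠RTW = 86.53°.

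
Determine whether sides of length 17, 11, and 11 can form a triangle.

Sort the sides: 11, 11, 17.
It suffices to check that the sum of the two smallest exceeds the largest:
11 + 11 = 22 > 17. ✓
Yes, a valid triangle can be formed.

Yes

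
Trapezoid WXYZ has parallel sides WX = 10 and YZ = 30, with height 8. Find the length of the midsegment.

The midsegment (median) of a trapezoid connects the midpoints of the non-parallel sides.
Its length is the average of the two bases: (10 + 30) / 2 = 20.

20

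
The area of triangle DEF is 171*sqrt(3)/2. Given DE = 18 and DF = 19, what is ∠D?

Area = (1/2) * a * b * sin(C)
sin(C) = 2 * Area / (a * b)
sin(C) = 2 * 171*sqrt(3)/2 / (18 * 19)
sin(C) = sqrt(3)/2
C = arcsin(sqrt(3)/2) = 60°
Since sin(180° - C) = sin(C), the obtuse angle 120° gives the same area, so C = 60° or C = 120°.

60° or 120°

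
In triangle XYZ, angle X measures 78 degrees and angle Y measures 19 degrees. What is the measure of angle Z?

The interior angles sum to 180°: angle Z = 180 - 78 - 19 = 83°.
The triangle is acute (angles 78°, 19°, 83°).

83 degrees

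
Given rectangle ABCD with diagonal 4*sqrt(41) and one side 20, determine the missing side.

Using the Pythagorean theorem: d^2 = a^2 + b^2
b^2 = d^2 - a^2
b^2 = 656 - 400
b^2 = 256
b = sqrt(256) = 16

16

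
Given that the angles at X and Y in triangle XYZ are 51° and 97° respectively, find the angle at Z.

angle Z = 180 - 51 - 97 = 32 degrees.

32 degrees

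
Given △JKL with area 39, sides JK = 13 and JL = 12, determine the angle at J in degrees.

sin(C) = 2 * 39 / (13 * 12) = 1/2, so C = arcsin(1/2) = 30°.
Since sin(180° - C) = sin(C), the obtuse angle 150° gives the same area, so C = 30° or C = 150°.

30° or 150°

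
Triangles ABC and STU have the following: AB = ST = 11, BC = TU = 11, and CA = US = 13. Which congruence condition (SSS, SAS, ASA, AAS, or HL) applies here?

The given information matches SSS: All three pairs of corresponding sides are equal (Side-Side-Side).

SSS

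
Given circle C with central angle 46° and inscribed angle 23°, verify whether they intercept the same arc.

By the inscribed angle theorem, if both angles subtend the same arc, the inscribed angle must be half the central angle.
Half of 46° = 23°, which equals the given inscribed angle of 23°.
Therefore, yes, they correspond to the same arc.

Yes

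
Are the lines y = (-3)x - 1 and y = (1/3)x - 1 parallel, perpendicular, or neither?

Slope of line 1: m1 = -3
Slope of line 2: m2 = 1/3
Two lines are perpendicular when the product of their slopes is -1 (negative reciprocals).
m1 * m2 = (-3) * (1/3) = -1, confirming perpendicularity.

Perpendicular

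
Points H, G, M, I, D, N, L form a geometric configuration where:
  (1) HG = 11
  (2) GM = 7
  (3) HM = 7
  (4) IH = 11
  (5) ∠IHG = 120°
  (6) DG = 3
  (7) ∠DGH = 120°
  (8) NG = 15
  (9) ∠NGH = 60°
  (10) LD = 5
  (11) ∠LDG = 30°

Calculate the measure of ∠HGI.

Step 1: By the law of cosines on triangle GHI: GI² = 11² + 11² − 2·11·11·cos(120°) = 363, so GI = 11·√3.
Step 2: By the inverse law of cosines on triangle HGI: cos(∠HGI) = (11² + (11·√3)² − 11²) / (2·11·11·√3) = 363/419.16 = 0.866, so ∠HGI = 30°.

Therefore, the measure of angle ∠HGI = 30°.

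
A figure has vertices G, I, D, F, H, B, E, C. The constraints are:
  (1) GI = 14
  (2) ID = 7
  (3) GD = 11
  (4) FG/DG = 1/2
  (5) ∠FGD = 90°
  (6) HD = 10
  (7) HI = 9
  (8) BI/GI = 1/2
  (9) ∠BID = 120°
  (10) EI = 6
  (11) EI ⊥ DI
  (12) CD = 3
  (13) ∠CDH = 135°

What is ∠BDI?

From the given relations: BI = 1/2·GI = 1/2·14 = 7.
Step 1: By the law of cosines on triangle DIB: DB² = 7² + 7² − 2·7·7·cos(120°) = 147, so DB = 7·√3.
Step 2: By the inverse law of cosines on triangle BDI: cos(∠BDI) = ((7·√3)² + 7² − 7²) / (2·7·√3·7) = 147/169.74 = 0.866, so ∠BDI = 30°.

Therefore, the measure of angle ∠BDI = 30°.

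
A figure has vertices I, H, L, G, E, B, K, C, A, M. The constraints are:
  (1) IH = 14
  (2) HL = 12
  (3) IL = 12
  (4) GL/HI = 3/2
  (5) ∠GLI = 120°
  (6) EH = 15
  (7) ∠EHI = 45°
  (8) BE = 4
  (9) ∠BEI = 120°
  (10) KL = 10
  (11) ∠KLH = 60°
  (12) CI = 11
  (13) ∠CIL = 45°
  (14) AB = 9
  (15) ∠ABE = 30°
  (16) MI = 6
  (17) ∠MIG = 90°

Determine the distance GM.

From the given relations: GL = 3/2·HI = 3/2·14 = 21.
Step 1: By the law of cosines on triangle GLI: GI² = 21² + 12² − 2·21·12·cos(120°) = 837, so GI = 3·√93.
Step 2: By the law of cosines on triangle GIM: GM² = (3·√93)² + 6² − 2·3·√93·6·cos(90°) = 873, so GM = 3·√97.

Therefore, the length of GM = 3·√97.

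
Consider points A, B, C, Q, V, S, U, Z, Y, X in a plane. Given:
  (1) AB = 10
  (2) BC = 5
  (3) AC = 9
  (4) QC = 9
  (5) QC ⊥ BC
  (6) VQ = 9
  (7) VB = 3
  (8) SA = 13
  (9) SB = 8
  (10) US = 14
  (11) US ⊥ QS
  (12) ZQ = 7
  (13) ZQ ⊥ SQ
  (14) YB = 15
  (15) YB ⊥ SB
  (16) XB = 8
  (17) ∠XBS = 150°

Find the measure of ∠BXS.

Step 1: By the law of cosines on triangle XBS: XS² = 8² + 8² − 2·8·8·cos(150°) = 238.85, so XS ≈ 15.45.
Step 2: By the inverse law of cosines on triangle BXS: cos(∠BXS) = (8² + 15.45² − 8²) / (2·8·15.45) = 238.85/247.28 = 0.9659, so ∠BXS = 15°.

Therefore, the measure of angle ∠BXS = 15°.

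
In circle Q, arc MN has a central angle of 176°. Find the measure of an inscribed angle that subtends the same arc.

Inscribed angle = 176° / 2 = 88° (inscribed angle theorem).

88°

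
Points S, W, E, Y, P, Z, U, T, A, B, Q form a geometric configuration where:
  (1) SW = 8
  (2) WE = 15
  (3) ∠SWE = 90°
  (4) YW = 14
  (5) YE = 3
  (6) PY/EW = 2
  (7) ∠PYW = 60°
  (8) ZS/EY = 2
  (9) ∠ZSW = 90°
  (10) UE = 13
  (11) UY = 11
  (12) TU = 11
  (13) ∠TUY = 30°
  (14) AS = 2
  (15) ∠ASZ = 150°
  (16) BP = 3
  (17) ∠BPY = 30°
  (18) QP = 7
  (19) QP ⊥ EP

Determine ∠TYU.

Step 1: By the law of cosines on triangle YUT: YT² = 11² + 11² − 2·11·11·cos(30°) = 32.42, so YT ≈ 5.69.
Step 2: By the inverse law of cosines on triangle TYU: cos(∠TYU) = (5.69² + 11² − 11²) / (2·5.69·11) = 32.42/125.27 = 0.2588, so ∠TYU = 75°.

Therefore, the measure of angle ∠TYU = 75°.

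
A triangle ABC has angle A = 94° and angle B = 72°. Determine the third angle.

Let angle C = x. Then 94 + 72 + x = 180.
x = 180 - 166 = 14 degrees.

14 degrees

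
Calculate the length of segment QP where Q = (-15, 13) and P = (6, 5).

The horizontal distance is |6 - -15| = 21 and the vertical distance is |5 - 13| = 8.
By the Pythagorean theorem, d = sqrt(21^2 + 8^2) = sqrt(505).

sqrt(505)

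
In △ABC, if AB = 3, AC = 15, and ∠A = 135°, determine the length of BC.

When two sides and the included angle are known, the law of cosines gives the third side.
c^2 = a^2 + b^2 - 2ab cos(C) generalizes the Pythagorean theorem to non-right triangles.
Here: BC^2 = 9 + 225 - 90*(-sqrt(2)/2) = 45*sqrt(2) + 234
BC = 3*sqrt(5*sqrt(2) + 26)

3*sqrt(5*sqrt(2) + 26)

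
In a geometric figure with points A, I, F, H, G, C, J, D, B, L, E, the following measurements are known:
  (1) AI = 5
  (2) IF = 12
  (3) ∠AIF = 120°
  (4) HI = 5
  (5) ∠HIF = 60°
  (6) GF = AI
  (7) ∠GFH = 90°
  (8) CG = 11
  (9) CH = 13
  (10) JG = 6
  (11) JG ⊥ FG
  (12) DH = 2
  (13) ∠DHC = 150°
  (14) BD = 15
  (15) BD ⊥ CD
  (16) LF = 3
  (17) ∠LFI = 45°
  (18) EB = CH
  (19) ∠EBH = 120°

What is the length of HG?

From the given relations: GF = AI = 5.
Step 1: By the law of cosines on triangle FIH: FH² = 12² + 5² − 2·12·5·cos(60°) = 109, so FH = √109.
Step 2: By the law of cosines on triangle HFG: HG² = √109² + 5² − 2·√109·5·cos(90°) = 134, so HG = √134.

Therefore, the length of HG = √134.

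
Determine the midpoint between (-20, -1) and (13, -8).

M = ((x₁ + x₂)/2, (y₁ + y₂)/2)
= ((-20 + 13)/2, (-1 + -8)/2)
= (-7/2, -9/2) = (-7/2, -9/2)

(-7/2, -9/2)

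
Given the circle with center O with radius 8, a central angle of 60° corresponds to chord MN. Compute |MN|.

Chord = 2(8) sin(30°) = 8

8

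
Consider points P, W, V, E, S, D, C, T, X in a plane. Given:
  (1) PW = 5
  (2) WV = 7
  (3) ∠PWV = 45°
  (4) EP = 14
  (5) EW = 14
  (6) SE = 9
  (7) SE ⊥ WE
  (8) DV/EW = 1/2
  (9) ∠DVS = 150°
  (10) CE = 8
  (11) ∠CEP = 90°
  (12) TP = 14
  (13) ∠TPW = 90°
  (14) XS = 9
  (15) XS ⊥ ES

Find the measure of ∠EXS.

Step 1: By the law of cosines on triangle XSE: XE² = 9² + 9² − 2·9·9·cos(90°) = 162, so XE = 9·√2.
Step 2: By the inverse law of cosines on triangle EXS: cos(∠EXS) = ((9·√2)² + 9² − 9²) / (2·9·√2·9) = 162/229.1 = 0.7071, so ∠EXS = 45°.

Therefore, the measure of angle ∠EXS = 45°.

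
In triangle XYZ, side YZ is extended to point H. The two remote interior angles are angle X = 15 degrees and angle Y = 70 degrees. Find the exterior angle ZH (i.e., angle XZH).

By the exterior angle theorem, an exterior angle of a triangle equals the sum of the two remote interior angles.
Exterior angle = angle X + angle Y
Exterior angle = 15 + 70 = 85 degrees

85 degrees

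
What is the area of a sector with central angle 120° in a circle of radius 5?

Sector area = πr² × θ/360
= π × 5² × 1/3
= π × 25 × 1/3
= 25*pi/3

25*pi/3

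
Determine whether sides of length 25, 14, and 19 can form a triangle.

Yes.
The triangle inequality requires that the sum of any two sides exceeds the third.
Here 14 + 19 = 33 > 25, so the condition is met.

Yes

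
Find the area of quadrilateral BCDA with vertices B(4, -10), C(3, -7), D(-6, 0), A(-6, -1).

The Shoelace formula works by pairing each vertex with the next (cycling back to the first).
For each pair, compute x_i*y_(i+1) - x_(i+1)*y_i:
  (4*-7 - 3*-10) = 2
  (3*0 - -6*-7) = -42
  (-6*-1 - -6*0) = 6
  (-6*-10 - 4*-1) = 64
Taking half the absolute value of the total: Area = (1/2)(30) = 15.

15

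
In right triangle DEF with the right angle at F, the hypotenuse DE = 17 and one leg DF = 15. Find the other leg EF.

EF = sqrt(17^2 - 15^2) = sqrt(64) = 8

8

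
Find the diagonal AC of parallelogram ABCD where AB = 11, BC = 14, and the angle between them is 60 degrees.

The diagonal of a parallelogram can be found by treating two adjacent sides and the diagonal as a triangle.
Applying the law of cosines with sides 11, 14 and included angle 60°:
d^2 = 121 + 196 - 308*cos(60°) = 163
d = sqrt(163)

sqrt(163)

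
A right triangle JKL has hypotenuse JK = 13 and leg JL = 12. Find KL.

Rearranging the Pythagorean theorem to solve for the unknown leg:
leg^2 = hypotenuse^2 - known_leg^2 = 169 - 144 = 25
leg = sqrt(25) = 5.

5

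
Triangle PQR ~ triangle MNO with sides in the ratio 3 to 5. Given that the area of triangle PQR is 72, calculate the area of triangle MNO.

The ratio of areas of similar triangles = (side ratio)^2.
Side ratio = 3:5, so area ratio = 9:25.
Area of MNO / Area of PQR = 25/9
Area of MNO = 72 * 25/9 = 200

200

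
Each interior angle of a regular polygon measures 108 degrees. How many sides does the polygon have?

Each interior angle of a regular n-gon is (n - 2) * 180 / n.
Setting this equal to 108:
(n - 2) * 180 / n = 108
Each exterior angle = 180 - 108 = 72 degrees.
Since exterior angles sum to 360: n = 360 / 72 = 5.

5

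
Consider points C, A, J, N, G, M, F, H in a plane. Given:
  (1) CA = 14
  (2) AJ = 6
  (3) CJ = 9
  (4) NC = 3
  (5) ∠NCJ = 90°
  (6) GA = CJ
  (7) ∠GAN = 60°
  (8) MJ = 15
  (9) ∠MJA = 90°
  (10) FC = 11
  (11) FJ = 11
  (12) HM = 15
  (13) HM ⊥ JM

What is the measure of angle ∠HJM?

Step 1: By the law of cosines on triangle JMH: JH² = 15² + 15² − 2·15·15·cos(90°) = 450, so JH = 15·√2.
Step 2: By the inverse law of cosines on triangle HJM: cos(∠HJM) = ((15·√2)² + 15² − 15²) / (2·15·√2·15) = 450/636.4 = 0.7071, so ∠HJM = 45°.

Therefore, the measure of angle ∠HJM = 45°.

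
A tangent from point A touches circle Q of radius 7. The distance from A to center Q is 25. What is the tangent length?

tangent = √(d² - r²) = √(25² - 7²) = √(625 - 49) = √576 = 24

24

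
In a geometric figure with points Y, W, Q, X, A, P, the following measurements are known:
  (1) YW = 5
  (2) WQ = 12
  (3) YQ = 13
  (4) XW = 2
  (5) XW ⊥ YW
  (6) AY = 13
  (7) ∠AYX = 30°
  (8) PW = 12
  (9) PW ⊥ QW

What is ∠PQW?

Step 1: By the law of cosines on triangle QWP: QP² = 12² + 12² − 2·12·12·cos(90°) = 288, so QP = 12·√2.
Step 2: By the inverse law of cosines on triangle PQW: cos(∠PQW) = ((12·√2)² + 12² − 12²) / (2·12·√2·12) = 288/407.29 = 0.7071, so ∠PQW = 45°.

Therefore, the measure of angle ∠PQW = 45°.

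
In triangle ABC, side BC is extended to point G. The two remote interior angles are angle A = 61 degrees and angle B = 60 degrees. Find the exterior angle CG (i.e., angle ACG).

By the exterior angle theorem, an exterior angle of a triangle equals the sum of the two remote interior angles.
Exterior angle = angle A + angle B
Exterior angle = 61 + 60 = 121 degrees

121 degrees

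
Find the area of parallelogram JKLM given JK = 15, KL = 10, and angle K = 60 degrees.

The area of a parallelogram equals the product of two adjacent sides times the sine of the included angle.
This is because the height equals 10 * sin(60°) = 5*sqrt(3).
Area = 15 * 5*sqrt(3) = 75*sqrt(3)

75*sqrt(3)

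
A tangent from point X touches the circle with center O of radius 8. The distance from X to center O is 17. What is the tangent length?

The tangent, radius, and line from the external point to the center form a right triangle.
The right angle is where the tangent meets the radius.
By the Pythagorean theorem: tangent² + 8² = 17²
tangent² = 289 - 64 = 225
tangent = 15

15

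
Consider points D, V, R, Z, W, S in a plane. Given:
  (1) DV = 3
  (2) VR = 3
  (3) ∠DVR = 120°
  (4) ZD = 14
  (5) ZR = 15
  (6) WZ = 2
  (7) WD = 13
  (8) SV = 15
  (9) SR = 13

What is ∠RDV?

Step 1: By the law of cosines on triangle DVR: DR² = 3² + 3² − 2·3·3·cos(120°) = 27, so DR = 3·√3.
Step 2: By the inverse law of cosines on triangle RDV: cos(∠RDV) = ((3·√3)² + 3² − 3²) / (2·3·√3·3) = 27/31.18 = 0.866, so ∠RDV = 30°.

Therefore, the measure of angle ∠RDV = 30°.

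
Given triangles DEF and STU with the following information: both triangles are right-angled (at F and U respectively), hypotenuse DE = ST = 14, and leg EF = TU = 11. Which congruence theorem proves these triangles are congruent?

The given information matches HL: The hypotenuse and one leg of two right triangles are equal (Hypotenuse-Leg).

HL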